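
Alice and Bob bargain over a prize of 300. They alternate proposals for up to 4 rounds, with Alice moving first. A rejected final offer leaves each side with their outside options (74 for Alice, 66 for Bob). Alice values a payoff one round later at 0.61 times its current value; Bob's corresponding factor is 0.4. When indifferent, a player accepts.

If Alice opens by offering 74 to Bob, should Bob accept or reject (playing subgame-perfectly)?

Accept

Round 4 (Bob proposes): Alice gets 74 if talks fail, so Bob offers 74 and keeps 226.
Round 3 (Alice proposes): Bob can get 226 next round, worth 0.4 × 226 = 90.4 now; Alice offers that and keeps 209.6.
Round 2 (Bob proposes): Alice can get 209.6 next round, worth 0.61 × 209.6 = 127.856 now; Bob offers that and keeps 172.144.
So by rejecting in round 1, Bob gets 172.144 next round, worth 0.4 × 172.144 = 68.8576 now.
Offer 74 ≥ 68.8576, so Bob accepts.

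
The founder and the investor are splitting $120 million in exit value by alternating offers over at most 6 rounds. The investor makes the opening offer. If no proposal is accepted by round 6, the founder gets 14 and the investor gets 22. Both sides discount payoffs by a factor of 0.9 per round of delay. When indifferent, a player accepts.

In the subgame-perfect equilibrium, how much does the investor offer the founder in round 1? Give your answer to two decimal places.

Round 6 (the founder proposes): the investor gets 22 if talks fail, so the founder offers 22 and keeps 98.
Round 5 (the investor proposes): the founder can get 98 next round, worth 0.9 × 98 = 88.2 now, so the investor offers 88.2, keeping 31.8.
Round 4 (the founder proposes): the investor can get 31.8 next round, worth 0.9 × 31.8 = 28.62 now, so the founder offers 28.62, keeping 91.38.
Round 3 (the investor proposes): the founder can get 91.38 next round, worth 0.9 × 91.38 = 82.242 now; the investor offers that and keeps 37.758.
Round 2 (the founder proposes): the investor can get 37.758 next round, worth 0.9 × 37.758 = 33.9822 now, so the founder offers 33.9822, keeping 86.0178.
Round 1 (the investor proposes): the founder can get 86.0178 next round, worth 0.9 × 86.0178 = 77.41602 now; the investor offers that and keeps 42.58398.

77.42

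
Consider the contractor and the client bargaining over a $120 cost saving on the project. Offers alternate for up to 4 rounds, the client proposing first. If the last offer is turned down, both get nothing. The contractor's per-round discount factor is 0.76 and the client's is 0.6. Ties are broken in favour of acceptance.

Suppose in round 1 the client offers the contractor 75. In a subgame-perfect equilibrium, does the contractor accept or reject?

Work out the contractor's continuation value if the offer is rejected.
Round 4 (the contractor proposes): the client will accept anything ≥ 0, so the contractor offers 0 and keeps 120.
Round 3 (the client proposes): the contractor can get 120 next round, worth 0.76 × 120 = 91.2 now; the client offers that and keeps 28.8.
Round 2 (the contractor proposes): the client can get 28.8 next round, worth 0.6 × 28.8 = 17.28 now, so the contractor offers 17.28, keeping 102.72.
So by rejecting in round 1, the contractor gets 102.72 next round, worth 0.76 × 102.72 = 78.0672 now.
Offer 75 < 78.0672, so the contractor rejects.

Reject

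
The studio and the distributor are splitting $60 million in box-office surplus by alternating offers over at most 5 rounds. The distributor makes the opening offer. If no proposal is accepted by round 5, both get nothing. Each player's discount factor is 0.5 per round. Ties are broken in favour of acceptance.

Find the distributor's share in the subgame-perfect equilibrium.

41.25

Round 5 (the distributor proposes): the studio will accept anything ≥ 0, so the distributor offers 0 and keeps 60.
Round 4 (the studio proposes): the distributor can get 60 next round, worth 0.5 × 60 = 30 now; the studio offers that and keeps 30.
Round 3 (the distributor proposes): the studio can get 30 next round, worth 0.5 × 30 = 15 now; the distributor offers that and keeps 45.
Round 2 (the studio proposes): the distributor can get 45 next round, worth 0.5 × 45 = 22.5 now. The studio offers 22.5 and keeps 60 − 22.5 = 37.5.
Round 1 (the distributor proposes): the studio can get 37.5 next round, worth 0.5 × 37.5 = 18.75 now, so the distributor offers 18.75, keeping 41.25.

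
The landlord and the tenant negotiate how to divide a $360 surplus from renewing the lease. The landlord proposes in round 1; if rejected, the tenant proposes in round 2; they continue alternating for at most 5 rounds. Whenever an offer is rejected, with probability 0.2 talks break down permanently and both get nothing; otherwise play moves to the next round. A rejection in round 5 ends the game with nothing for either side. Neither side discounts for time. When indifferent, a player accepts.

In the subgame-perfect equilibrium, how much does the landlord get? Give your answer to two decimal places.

265.54

By backward induction:
Round 5 (the landlord proposes): rejection yields 0 for the tenant; the landlord offers 0 and keeps 360.
Round 4 (the tenant proposes): rejecting gives the landlord an expected 0.8 × 360 = 288. The tenant offers 288 and keeps 360 − 288 = 72.
Round 3 (the landlord proposes): rejecting gives the tenant an expected 0.8 × 72 = 57.6; the landlord offers that and keeps 302.4.
Round 2 (the tenant proposes): rejecting gives the landlord an expected 0.8 × 302.4 = 241.92; the tenant offers that and keeps 118.08.
Round 1 (the landlord proposes): rejecting gives the tenant an expected 0.8 × 118.08 = 94.464. The landlord offers 94.464 and keeps 360 − 94.464 = 265.536.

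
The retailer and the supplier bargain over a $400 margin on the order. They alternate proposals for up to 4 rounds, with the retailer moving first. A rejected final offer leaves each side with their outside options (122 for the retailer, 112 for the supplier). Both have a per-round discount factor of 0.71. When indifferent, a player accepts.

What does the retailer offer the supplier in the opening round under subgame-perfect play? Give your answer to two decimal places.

By backward induction:
Round 4 (the supplier proposes): the retailer gets 122 if talks fail, so the supplier offers 122 and keeps 278.
Round 3 (the retailer proposes): the supplier can get 278 next round, worth 0.71 × 278 = 197.38 now, so the retailer offers 197.38, keeping 202.62.
Round 2 (the supplier proposes): the retailer can get 202.62 next round, worth 0.71 × 202.62 = 143.8602 now, so the supplier offers 143.8602, keeping 256.1398.
Round 1 (the retailer proposes): the supplier can get 256.1398 next round, worth 0.71 × 256.1398 = 181.859258 now. The retailer offers 181.859258 and keeps 400 − 181.859258 = 218.140742.

181.86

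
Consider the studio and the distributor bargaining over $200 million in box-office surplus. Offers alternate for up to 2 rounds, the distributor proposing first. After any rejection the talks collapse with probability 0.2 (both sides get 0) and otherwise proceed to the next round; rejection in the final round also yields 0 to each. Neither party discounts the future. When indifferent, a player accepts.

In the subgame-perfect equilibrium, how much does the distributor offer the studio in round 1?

160

Round 2 (the studio proposes): rejection yields 0 for the distributor; the studio offers 0 and keeps 200.
Round 1 (the distributor proposes): rejecting gives the studio an expected 0.8 × 200 = 160; the distributor offers that and keeps 40.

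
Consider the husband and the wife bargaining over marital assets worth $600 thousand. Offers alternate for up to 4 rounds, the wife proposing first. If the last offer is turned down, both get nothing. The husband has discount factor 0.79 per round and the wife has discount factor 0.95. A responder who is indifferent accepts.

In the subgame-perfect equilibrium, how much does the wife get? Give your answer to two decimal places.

By backward induction:
Round 4 (the husband proposes): the wife will accept anything ≥ 0, so the husband offers 0 and keeps 600.
Round 3 (the wife proposes): the husband can get 600 next round, worth 0.79 × 600 = 474 now. The wife offers 474 and keeps 600 − 474 = 126.
Round 2 (the husband proposes): the wife can get 126 next round, worth 0.95 × 126 = 119.7 now. The husband offers 119.7 and keeps 600 − 119.7 = 480.3.
Round 1 (the wife proposes): the husband can get 480.3 next round, worth 0.79 × 480.3 = 379.437 now, so the wife offers 379.437, keeping 220.563.

220.56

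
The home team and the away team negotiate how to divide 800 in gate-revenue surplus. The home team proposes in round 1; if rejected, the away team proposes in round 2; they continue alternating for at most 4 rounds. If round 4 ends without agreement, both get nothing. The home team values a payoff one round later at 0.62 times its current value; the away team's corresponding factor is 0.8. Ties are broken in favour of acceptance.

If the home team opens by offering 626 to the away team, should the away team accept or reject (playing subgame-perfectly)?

Round 4 (the away team proposes): the home team will accept anything ≥ 0, so the away team offers 0 and keeps 800.
Round 3 (the home team proposes): the away team can get 800 next round, worth 0.8 × 800 = 640 now, so the home team offers 640, keeping 160.
Round 2 (the away team proposes): the home team can get 160 next round, worth 0.62 × 160 = 99.2 now. The away team offers 99.2 and keeps 800 − 99.2 = 700.8.
So by rejecting in round 1, the away team gets 700.8 next round, worth 0.8 × 700.8 = 560.64 now.
Offer 626 ≥ 560.64, so the away team accepts.

Accept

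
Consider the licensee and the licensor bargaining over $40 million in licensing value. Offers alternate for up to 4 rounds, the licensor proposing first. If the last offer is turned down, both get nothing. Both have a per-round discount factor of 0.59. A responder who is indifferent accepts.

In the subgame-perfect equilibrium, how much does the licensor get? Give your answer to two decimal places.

22.11

Solve by backward induction from round 4.
Round 4 (the licensee proposes): rejection yields 0 for the licensor; the licensee offers 0 and keeps 40.
Round 3 (the licensor proposes): the licensee can get 40 next round, worth 0.59 × 40 = 23.6 now, so the licensor offers 23.6, keeping 16.4.
Round 2 (the licensee proposes): the licensor can get 16.4 next round, worth 0.59 × 16.4 = 9.676 now. The licensee offers 9.676 and keeps 40 − 9.676 = 30.324.
Round 1 (the licensor proposes): the licensee can get 30.324 next round, worth 0.59 × 30.324 = 17.89116 now, so the licensor offers 17.89116, keeping 22.10884.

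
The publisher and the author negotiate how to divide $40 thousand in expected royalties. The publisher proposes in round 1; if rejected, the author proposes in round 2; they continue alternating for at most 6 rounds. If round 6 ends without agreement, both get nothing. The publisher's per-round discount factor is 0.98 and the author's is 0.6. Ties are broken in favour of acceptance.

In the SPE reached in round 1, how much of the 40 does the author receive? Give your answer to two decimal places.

Work backward from the last round.
Round 6 (the author proposes): rejection yields 0 for the publisher; the author offers 0 and keeps 40.
Round 5 (the publisher proposes): the author can get 40 next round, worth 0.6 × 40 = 24 now; the publisher offers that and keeps 16.
Round 4 (the author proposes): the publisher can get 16 next round, worth 0.98 × 16 = 15.68 now; the author offers that and keeps 24.32.
Round 3 (the publisher proposes): the author can get 24.32 next round, worth 0.6 × 24.32 = 14.592 now. The publisher offers 14.592 and keeps 40 − 14.592 = 25.408.
Round 2 (the author proposes): the publisher can get 25.408 next round, worth 0.98 × 25.408 = 24.89984 now. The author offers 24.89984 and keeps 40 − 24.89984 = 15.10016.
Round 1 (the publisher proposes): the author can get 15.10016 next round, worth 0.6 × 15.10016 = 9.060096 now. The publisher offers 9.060096 and keeps 40 − 9.060096 = 30.939904.

9.06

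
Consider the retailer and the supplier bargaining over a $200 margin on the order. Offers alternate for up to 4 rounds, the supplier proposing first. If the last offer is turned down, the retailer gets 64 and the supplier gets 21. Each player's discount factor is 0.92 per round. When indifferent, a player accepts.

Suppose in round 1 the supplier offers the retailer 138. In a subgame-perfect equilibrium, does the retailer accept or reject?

Reject

Round 4 (the retailer proposes): the supplier gets 21 if talks fail, so the retailer offers 21 and keeps 179.
Round 3 (the supplier proposes): the retailer can get 179 next round, worth 0.92 × 179 = 164.68 now, so the supplier offers 164.68, keeping 35.32.
Round 2 (the retailer proposes): the supplier can get 35.32 next round, worth 0.92 × 35.32 = 32.4944 now. The retailer offers 32.4944 and keeps 200 − 32.4944 = 167.5056.
So by rejecting in round 1, the retailer gets 167.5056 next round, worth 0.92 × 167.5056 = 154.105152 now.
Offer 138 < 154.105152, so the retailer rejects.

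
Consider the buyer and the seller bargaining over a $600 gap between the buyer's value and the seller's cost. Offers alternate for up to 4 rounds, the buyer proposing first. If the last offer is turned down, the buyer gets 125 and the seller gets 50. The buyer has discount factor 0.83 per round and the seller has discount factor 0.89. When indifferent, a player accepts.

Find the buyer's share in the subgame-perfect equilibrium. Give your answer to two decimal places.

By backward induction:
Round 4 (the seller proposes): the buyer gets 125 if talks fail, so the seller offers 125 and keeps 475.
Round 3 (the buyer proposes): the seller can get 475 next round, worth 0.89 × 475 = 422.75 now, so the buyer offers 422.75, keeping 177.25.
Round 2 (the seller proposes): the buyer can get 177.25 next round, worth 0.83 × 177.25 = 147.1175 now. The seller offers 147.1175 and keeps 600 − 147.1175 = 452.8825.
Round 1 (the buyer proposes): the seller can get 452.8825 next round, worth 0.89 × 452.8825 = 403.065425 now. The buyer offers 403.065425 and keeps 600 − 403.065425 = 196.934575.

196.93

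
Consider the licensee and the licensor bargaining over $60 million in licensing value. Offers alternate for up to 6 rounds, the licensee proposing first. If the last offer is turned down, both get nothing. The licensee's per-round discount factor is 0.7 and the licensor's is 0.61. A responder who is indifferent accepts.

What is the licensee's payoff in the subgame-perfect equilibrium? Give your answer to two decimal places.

37.66

Round 6 (the licensor proposes): the licensee will accept anything ≥ 0, so the licensor offers 0 and keeps 60.
Round 5 (the licensee proposes): the licensor can get 60 next round, worth 0.61 × 60 = 36.6 now. The licensee offers 36.6 and keeps 60 − 36.6 = 23.4.
Round 4 (the licensor proposes): the licensee can get 23.4 next round, worth 0.7 × 23.4 = 16.38 now; the licensor offers that and keeps 43.62.
Round 3 (the licensee proposes): the licensor can get 43.62 next round, worth 0.61 × 43.62 = 26.6082 now; the licensee offers that and keeps 33.3918.
Round 2 (the licensor proposes): the licensee can get 33.3918 next round, worth 0.7 × 33.3918 = 23.37426 now. The licensor offers 23.37426 and keeps 60 − 23.37426 = 36.62574.
Round 1 (the licensee proposes): the licensor can get 36.62574 next round, worth 0.61 × 36.62574 = 22.3417014 now; the licensee offers that and keeps 37.6582986.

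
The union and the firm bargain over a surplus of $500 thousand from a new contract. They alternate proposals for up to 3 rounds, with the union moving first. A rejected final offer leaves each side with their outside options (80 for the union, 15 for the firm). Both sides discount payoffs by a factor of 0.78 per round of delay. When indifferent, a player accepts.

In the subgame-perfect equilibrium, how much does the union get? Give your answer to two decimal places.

Round 3 (the union proposes): the firm gets 15 if talks fail, so the union offers 15 and keeps 485.
Round 2 (the firm proposes): the union can get 485 next round, worth 0.78 × 485 = 378.3 now, so the firm offers 378.3, keeping 121.7.
Round 1 (the union proposes): the firm can get 121.7 next round, worth 0.78 × 121.7 = 94.926 now, so the union offers 94.926, keeping 405.074.

405.07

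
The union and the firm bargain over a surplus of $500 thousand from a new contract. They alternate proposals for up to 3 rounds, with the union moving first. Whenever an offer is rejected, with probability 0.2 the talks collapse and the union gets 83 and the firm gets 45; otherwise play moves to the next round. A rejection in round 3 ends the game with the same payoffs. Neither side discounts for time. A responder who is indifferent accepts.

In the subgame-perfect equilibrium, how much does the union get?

395.48

Round 3 (the union proposes): the firm gets 45 if talks fail, so the union offers 45 and keeps 455.
Round 2 (the firm proposes): rejecting gives the union an expected 0.8 × 455 + 0.2 × 83 = 380.6; the firm offers that and keeps 119.4.
Round 1 (the union proposes): rejecting gives the firm an expected 0.8 × 119.4 + 0.2 × 45 = 104.52; the union offers that and keeps 395.48.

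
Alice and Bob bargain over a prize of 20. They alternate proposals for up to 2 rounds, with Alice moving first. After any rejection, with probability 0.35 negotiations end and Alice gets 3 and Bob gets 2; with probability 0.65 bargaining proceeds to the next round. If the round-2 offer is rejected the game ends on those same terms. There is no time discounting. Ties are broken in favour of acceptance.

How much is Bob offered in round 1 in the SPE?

11.75

Round 2 (Bob proposes): Alice gets 3 if talks fail, so Bob offers 3 and keeps 17.
Round 1 (Alice proposes): rejecting gives Bob an expected 0.65 × 17 + 0.35 × 2 = 11.75. Alice offers 11.75 and keeps 20 − 11.75 = 8.25.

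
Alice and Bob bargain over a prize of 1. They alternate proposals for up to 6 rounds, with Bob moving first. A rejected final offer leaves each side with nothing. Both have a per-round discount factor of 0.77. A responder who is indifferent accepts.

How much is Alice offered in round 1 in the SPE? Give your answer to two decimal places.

Round 6 (Alice proposes): Bob will accept anything ≥ 0, so Alice offers 0 and keeps 1.
Round 5 (Bob proposes): Alice can get 1 next round, worth 0.77 × 1 = 0.77 now, so Bob offers 0.77, keeping 0.23.
Round 4 (Alice proposes): Bob can get 0.23 next round, worth 0.77 × 0.23 = 0.1771 now; Alice offers that and keeps 0.8229.
Round 3 (Bob proposes): Alice can get 0.8229 next round, worth 0.77 × 0.8229 = 0.633633 now. Bob offers 0.633633 and keeps 1 − 0.633633 = 0.366367.
Round 2 (Alice proposes): Bob can get 0.366367 next round, worth 0.77 × 0.366367 = 0.28210259 now, so Alice offers 0.28210259, keeping 0.71789741.
Round 1 (Bob proposes): Alice can get 0.71789741 next round, worth 0.77 × 0.71789741 = 0.5527810057 now; Bob offers that and keeps 0.4472189943.

0.55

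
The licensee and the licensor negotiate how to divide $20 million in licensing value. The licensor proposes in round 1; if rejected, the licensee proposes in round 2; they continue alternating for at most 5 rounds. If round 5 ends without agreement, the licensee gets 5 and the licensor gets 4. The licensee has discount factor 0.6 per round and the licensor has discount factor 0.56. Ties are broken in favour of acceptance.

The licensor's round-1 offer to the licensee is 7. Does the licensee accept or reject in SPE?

Work out the licensee's continuation value if the offer is rejected.
Round 5 (the licensor proposes): the licensee gets 5 if talks fail, so the licensor offers 5 and keeps 15.
Round 4 (the licensee proposes): the licensor can get 15 next round, worth 0.56 × 15 = 8.4 now; the licensee offers that and keeps 11.6.
Round 3 (the licensor proposes): the licensee can get 11.6 next round, worth 0.6 × 11.6 = 6.96 now. The licensor offers 6.96 and keeps 20 − 6.96 = 13.04.
Round 2 (the licensee proposes): the licensor can get 13.04 next round, worth 0.56 × 13.04 = 7.3024 now. The licensee offers 7.3024 and keeps 20 − 7.3024 = 12.6976.
So by rejecting in round 1, the licensee gets 12.6976 next round, worth 0.6 × 12.6976 = 7.61856 now.
Offer 7 < 7.61856, so the licensee rejects.

Reject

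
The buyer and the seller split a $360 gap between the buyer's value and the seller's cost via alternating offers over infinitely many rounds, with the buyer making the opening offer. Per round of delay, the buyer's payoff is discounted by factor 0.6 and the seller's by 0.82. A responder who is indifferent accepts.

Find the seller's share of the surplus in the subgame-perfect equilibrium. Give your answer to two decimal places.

In a stationary SPE each proposer offers the other exactly their discounted continuation value.
If the buyer keeps x when proposing and the seller keeps y when proposing, then x = 360 − 0.82y and y = 360 − 0.6x.
Solving: x = 360(1 − 0.82) / (1 − 0.6·0.82) = 64.8 / 0.508 ≈ 127.5591.
The seller gets 360 − 127.5591 ≈ 232.4409.

232.44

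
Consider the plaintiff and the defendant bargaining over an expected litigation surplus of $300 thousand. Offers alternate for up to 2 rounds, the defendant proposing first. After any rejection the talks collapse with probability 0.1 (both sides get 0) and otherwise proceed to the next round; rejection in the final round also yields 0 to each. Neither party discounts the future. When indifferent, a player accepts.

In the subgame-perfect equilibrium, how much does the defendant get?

30

Round 2 (the plaintiff proposes): the defendant will accept anything ≥ 0, so the plaintiff offers 0 and keeps 300.
Round 1 (the defendant proposes): rejecting gives the plaintiff an expected 0.9 × 300 = 270; the defendant offers that and keeps 30.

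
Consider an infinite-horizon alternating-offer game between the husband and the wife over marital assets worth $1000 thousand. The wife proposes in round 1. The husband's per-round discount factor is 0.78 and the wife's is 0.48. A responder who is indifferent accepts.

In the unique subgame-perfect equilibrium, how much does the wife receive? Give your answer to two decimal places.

351.66

In a stationary SPE each proposer offers the other exactly their discounted continuation value.
If the wife keeps x when proposing and the husband keeps y when proposing, then x = 1000 − 0.78y and y = 1000 − 0.48x.
Solving: x = 1000(1 − 0.78) / (1 − 0.48·0.78) = 220 / 0.6256 ≈ 351.6624.
The husband gets 1000 − 351.6624 ≈ 648.3376.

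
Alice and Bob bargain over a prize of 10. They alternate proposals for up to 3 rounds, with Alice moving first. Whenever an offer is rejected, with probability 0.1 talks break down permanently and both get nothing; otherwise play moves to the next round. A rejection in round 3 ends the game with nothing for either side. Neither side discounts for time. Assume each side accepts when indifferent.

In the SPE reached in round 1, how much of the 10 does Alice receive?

9.1

Round 3 (Alice proposes): rejection yields 0 for Bob; Alice offers 0 and keeps 10.
Round 2 (Bob proposes): rejecting gives Alice an expected 0.9 × 10 = 9; Bob offers that and keeps 1.
Round 1 (Alice proposes): rejecting gives Bob an expected 0.9 × 1 = 0.9. Alice offers 0.9 and keeps 10 − 0.9 = 9.1.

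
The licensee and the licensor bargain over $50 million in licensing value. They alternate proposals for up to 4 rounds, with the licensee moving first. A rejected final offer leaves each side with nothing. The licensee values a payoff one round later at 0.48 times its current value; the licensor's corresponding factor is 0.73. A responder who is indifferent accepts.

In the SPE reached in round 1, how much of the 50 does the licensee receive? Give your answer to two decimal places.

18.23

Round 4 (the licensor proposes): the licensee will accept anything ≥ 0, so the licensor offers 0 and keeps 50.
Round 3 (the licensee proposes): the licensor can get 50 next round, worth 0.73 × 50 = 36.5 now. The licensee offers 36.5 and keeps 50 − 36.5 = 13.5.
Round 2 (the licensor proposes): the licensee can get 13.5 next round, worth 0.48 × 13.5 = 6.48 now. The licensor offers 6.48 and keeps 50 − 6.48 = 43.52.
Round 1 (the licensee proposes): the licensor can get 43.52 next round, worth 0.73 × 43.52 = 31.7696 now. The licensee offers 31.7696 and keeps 50 − 31.7696 = 18.2304.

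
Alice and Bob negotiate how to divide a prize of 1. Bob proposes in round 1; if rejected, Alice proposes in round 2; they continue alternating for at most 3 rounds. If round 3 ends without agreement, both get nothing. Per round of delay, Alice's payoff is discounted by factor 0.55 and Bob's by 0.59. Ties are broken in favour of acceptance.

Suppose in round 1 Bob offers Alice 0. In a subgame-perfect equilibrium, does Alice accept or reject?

Reject

Work out Alice's continuation value if the offer is rejected.
Round 3 (Bob proposes): Alice will accept anything ≥ 0, so Bob offers 0 and keeps 1.
Round 2 (Alice proposes): Bob can get 1 next round, worth 0.59 × 1 = 0.59 now, so Alice offers 0.59, keeping 0.41.
So by rejecting in round 1, Alice gets 0.41 next round, worth 0.55 × 0.41 = 0.2255 now.
Offer 0 < 0.2255, so Alice rejects.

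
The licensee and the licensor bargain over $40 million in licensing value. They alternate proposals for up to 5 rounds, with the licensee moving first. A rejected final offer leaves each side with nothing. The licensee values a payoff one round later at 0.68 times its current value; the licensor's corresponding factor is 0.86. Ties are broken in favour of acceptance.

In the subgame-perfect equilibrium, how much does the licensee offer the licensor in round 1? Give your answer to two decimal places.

17.45

By backward induction:
Round 5 (the licensee proposes): rejection yields 0 for the licensor; the licensee offers 0 and keeps 40.
Round 4 (the licensor proposes): the licensee can get 40 next round, worth 0.68 × 40 = 27.2 now. The licensor offers 27.2 and keeps 40 − 27.2 = 12.8.
Round 3 (the licensee proposes): the licensor can get 12.8 next round, worth 0.86 × 12.8 = 11.008 now; the licensee offers that and keeps 28.992.
Round 2 (the licensor proposes): the licensee can get 28.992 next round, worth 0.68 × 28.992 = 19.71456 now, so the licensor offers 19.71456, keeping 20.28544.
Round 1 (the licensee proposes): the licensor can get 20.28544 next round, worth 0.86 × 20.28544 = 17.4454784 now. The licensee offers 17.4454784 and keeps 40 − 17.4454784 = 22.5545216.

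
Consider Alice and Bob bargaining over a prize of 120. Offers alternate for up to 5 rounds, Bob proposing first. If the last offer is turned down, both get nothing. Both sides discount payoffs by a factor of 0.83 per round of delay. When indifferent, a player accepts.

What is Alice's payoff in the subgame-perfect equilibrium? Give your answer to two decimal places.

28.60

Work backward from the last round.
Round 5 (Bob proposes): Alice will accept anything ≥ 0, so Bob offers 0 and keeps 120.
Round 4 (Alice proposes): Bob can get 120 next round, worth 0.83 × 120 = 99.6 now, so Alice offers 99.6, keeping 20.4.
Round 3 (Bob proposes): Alice can get 20.4 next round, worth 0.83 × 20.4 = 16.932 now, so Bob offers 16.932, keeping 103.068.
Round 2 (Alice proposes): Bob can get 103.068 next round, worth 0.83 × 103.068 = 85.54644 now, so Alice offers 85.54644, keeping 34.45356.
Round 1 (Bob proposes): Alice can get 34.45356 next round, worth 0.83 × 34.45356 = 28.5964548 now. Bob offers 28.5964548 and keeps 120 − 28.5964548 = 91.4035452.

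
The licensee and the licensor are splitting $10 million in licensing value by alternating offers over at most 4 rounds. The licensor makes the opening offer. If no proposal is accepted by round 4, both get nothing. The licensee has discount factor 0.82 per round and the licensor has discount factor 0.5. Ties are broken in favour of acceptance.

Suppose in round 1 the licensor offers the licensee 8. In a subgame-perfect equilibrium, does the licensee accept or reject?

Round 4 (the licensee proposes): rejection yields 0 for the licensor; the licensee offers 0 and keeps 10.
Round 3 (the licensor proposes): the licensee can get 10 next round, worth 0.82 × 10 = 8.2 now; the licensor offers that and keeps 1.8.
Round 2 (the licensee proposes): the licensor can get 1.8 next round, worth 0.5 × 1.8 = 0.9 now. The licensee offers 0.9 and keeps 10 − 0.9 = 9.1.
So by rejecting in round 1, the licensee gets 9.1 next round, worth 0.82 × 9.1 = 7.462 now.
Offer 8 ≥ 7.462, so the licensee accepts.

Accept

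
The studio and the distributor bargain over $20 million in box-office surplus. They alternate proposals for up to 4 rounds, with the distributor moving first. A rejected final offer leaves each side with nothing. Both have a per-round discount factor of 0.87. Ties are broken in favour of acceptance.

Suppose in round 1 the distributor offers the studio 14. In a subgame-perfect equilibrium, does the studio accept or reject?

Round 4 (the studio proposes): the distributor will accept anything ≥ 0, so the studio offers 0 and keeps 20.
Round 3 (the distributor proposes): the studio can get 20 next round, worth 0.87 × 20 = 17.4 now, so the distributor offers 17.4, keeping 2.6.
Round 2 (the studio proposes): the distributor can get 2.6 next round, worth 0.87 × 2.6 = 2.262 now; the studio offers that and keeps 17.738.
So by rejecting in round 1, the studio gets 17.738 next round, worth 0.87 × 17.738 = 15.43206 now.
Offer 14 < 15.43206, so the studio rejects.

Reject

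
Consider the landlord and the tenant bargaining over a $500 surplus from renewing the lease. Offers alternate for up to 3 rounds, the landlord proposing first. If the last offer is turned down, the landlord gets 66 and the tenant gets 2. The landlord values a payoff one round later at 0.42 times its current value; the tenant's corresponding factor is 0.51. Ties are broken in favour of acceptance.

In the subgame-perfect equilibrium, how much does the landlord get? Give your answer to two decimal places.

Solve by backward induction from round 3.
Round 3 (the landlord proposes): the tenant gets 2 if talks fail, so the landlord offers 2 and keeps 498.
Round 2 (the tenant proposes): the landlord can get 498 next round, worth 0.42 × 498 = 209.16 now; the tenant offers that and keeps 290.84.
Round 1 (the landlord proposes): the tenant can get 290.84 next round, worth 0.51 × 290.84 = 148.3284 now; the landlord offers that and keeps 351.6716.

351.67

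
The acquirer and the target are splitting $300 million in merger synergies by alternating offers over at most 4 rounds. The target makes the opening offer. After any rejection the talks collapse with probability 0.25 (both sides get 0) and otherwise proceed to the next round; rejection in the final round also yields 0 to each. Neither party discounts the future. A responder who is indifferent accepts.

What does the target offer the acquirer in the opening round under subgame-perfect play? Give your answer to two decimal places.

By backward induction:
Round 4 (the acquirer proposes): rejection yields 0 for the target; the acquirer offers 0 and keeps 300.
Round 3 (the target proposes): rejecting gives the acquirer an expected 0.75 × 300 = 225; the target offers that and keeps 75.
Round 2 (the acquirer proposes): rejecting gives the target an expected 0.75 × 75 = 56.25; the acquirer offers that and keeps 243.75.
Round 1 (the target proposes): rejecting gives the acquirer an expected 0.75 × 243.75 = 182.8125. The target offers 182.8125 and keeps 300 − 182.8125 = 117.1875.

182.81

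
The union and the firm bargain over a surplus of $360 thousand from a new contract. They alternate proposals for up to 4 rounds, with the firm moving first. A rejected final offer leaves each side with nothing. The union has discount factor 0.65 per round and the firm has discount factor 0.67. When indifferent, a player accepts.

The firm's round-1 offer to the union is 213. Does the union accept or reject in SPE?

Round 4 (the union proposes): the firm will accept anything ≥ 0, so the union offers 0 and keeps 360.
Round 3 (the firm proposes): the union can get 360 next round, worth 0.65 × 360 = 234 now. The firm offers 234 and keeps 360 − 234 = 126.
Round 2 (the union proposes): the firm can get 126 next round, worth 0.67 × 126 = 84.42 now; the union offers that and keeps 275.58.
So by rejecting in round 1, the union gets 275.58 next round, worth 0.65 × 275.58 = 179.127 now.
Offer 213 ≥ 179.127, so the union accepts.

Accept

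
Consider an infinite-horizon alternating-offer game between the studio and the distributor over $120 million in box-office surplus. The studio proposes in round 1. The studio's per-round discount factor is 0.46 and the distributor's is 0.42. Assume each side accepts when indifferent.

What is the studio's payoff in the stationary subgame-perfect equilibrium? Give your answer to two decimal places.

86.27

Let x be the studio's share when the studio proposes and y be the distributor's share when the distributor proposes.
The distributor accepts iff offered ≥ 0.42·y, so x = 120 − 0.42y. Symmetrically y = 120 − 0.46x.
Substituting: x = 120 − 0.42(120 − 0.46x), giving x(1 − 0.46·0.42) = 120(1 − 0.42).
So x = 120 × 0.58 / 0.8068 ≈ 86.2667, and the distributor receives 120 − x ≈ 33.7333.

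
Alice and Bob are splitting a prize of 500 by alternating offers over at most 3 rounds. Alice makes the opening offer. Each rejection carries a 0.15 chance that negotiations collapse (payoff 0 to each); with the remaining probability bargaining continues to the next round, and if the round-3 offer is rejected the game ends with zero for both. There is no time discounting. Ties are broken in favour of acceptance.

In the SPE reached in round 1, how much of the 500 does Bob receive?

63.75

By backward induction:
Round 3 (Alice proposes): rejection yields 0 for Bob; Alice offers 0 and keeps 500.
Round 2 (Bob proposes): rejecting gives Alice an expected 0.85 × 500 = 425. Bob offers 425 and keeps 500 − 425 = 75.
Round 1 (Alice proposes): rejecting gives Bob an expected 0.85 × 75 = 63.75; Alice offers that and keeps 436.25.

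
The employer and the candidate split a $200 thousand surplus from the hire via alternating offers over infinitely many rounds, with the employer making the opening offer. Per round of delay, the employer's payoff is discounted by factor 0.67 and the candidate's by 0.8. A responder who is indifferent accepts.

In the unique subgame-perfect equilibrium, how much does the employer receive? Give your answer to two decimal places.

When the employer proposes, the candidate accepts any offer worth at least 0.8 times what the candidate would get by proposing next round; and vice versa.
This gives x = 200 − 0.8y and y = 200 − 0.67x, where x and y are each side's share when it proposes.
Hence (1 − 0.8·0.67)x = 200(1 − 0.8), i.e. 0.464·x = 40.
x ≈ 86.2069; the candidate's share is 200 − x ≈ 113.7931.

86.21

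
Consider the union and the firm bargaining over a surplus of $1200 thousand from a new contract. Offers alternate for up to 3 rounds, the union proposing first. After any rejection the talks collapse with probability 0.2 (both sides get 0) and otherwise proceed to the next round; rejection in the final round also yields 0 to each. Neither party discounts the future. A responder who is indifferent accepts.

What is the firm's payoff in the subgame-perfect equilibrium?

By backward induction:
Round 3 (the union proposes): rejection yields 0 for the firm; the union offers 0 and keeps 1200.
Round 2 (the firm proposes): rejecting gives the union an expected 0.8 × 1200 = 960; the firm offers that and keeps 240.
Round 1 (the union proposes): rejecting gives the firm an expected 0.8 × 240 = 192. The union offers 192 and keeps 1200 − 192 = 1008.

192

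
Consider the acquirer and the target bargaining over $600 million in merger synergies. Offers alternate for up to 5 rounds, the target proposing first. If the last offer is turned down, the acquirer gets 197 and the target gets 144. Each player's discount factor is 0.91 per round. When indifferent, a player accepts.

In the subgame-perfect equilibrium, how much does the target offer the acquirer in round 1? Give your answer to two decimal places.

224.93

Work backward from the last round.
Round 5 (the target proposes): the acquirer gets 197 if talks fail, so the target offers 197 and keeps 403.
Round 4 (the acquirer proposes): the target can get 403 next round, worth 0.91 × 403 = 366.73 now, so the acquirer offers 366.73, keeping 233.27.
Round 3 (the target proposes): the acquirer can get 233.27 next round, worth 0.91 × 233.27 = 212.2757 now, so the target offers 212.2757, keeping 387.7243.
Round 2 (the acquirer proposes): the target can get 387.7243 next round, worth 0.91 × 387.7243 = 352.829113 now; the acquirer offers that and keeps 247.170887.
Round 1 (the target proposes): the acquirer can get 247.170887 next round, worth 0.91 × 247.170887 = 224.92550717 now; the target offers that and keeps 375.07449283.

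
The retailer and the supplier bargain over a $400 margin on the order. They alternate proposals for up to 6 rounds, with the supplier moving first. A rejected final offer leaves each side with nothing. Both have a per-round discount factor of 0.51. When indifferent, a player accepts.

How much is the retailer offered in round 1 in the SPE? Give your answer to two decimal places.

139.76

Round 6 (the retailer proposes): rejection yields 0 for the supplier; the retailer offers 0 and keeps 400.
Round 5 (the supplier proposes): the retailer can get 400 next round, worth 0.51 × 400 = 204 now; the supplier offers that and keeps 196.
Round 4 (the retailer proposes): the supplier can get 196 next round, worth 0.51 × 196 = 99.96 now, so the retailer offers 99.96, keeping 300.04.
Round 3 (the supplier proposes): the retailer can get 300.04 next round, worth 0.51 × 300.04 = 153.0204 now, so the supplier offers 153.0204, keeping 246.9796.
Round 2 (the retailer proposes): the supplier can get 246.9796 next round, worth 0.51 × 246.9796 = 125.959596 now, so the retailer offers 125.959596, keeping 274.040404.
Round 1 (the supplier proposes): the retailer can get 274.040404 next round, worth 0.51 × 274.040404 = 139.76060604 now. The supplier offers 139.76060604 and keeps 400 − 139.76060604 = 260.23939396.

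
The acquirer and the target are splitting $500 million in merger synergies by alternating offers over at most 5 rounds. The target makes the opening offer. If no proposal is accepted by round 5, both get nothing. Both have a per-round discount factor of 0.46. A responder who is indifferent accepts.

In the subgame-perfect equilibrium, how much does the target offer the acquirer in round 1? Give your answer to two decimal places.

150.48

Round 5 (the target proposes): rejection yields 0 for the acquirer; the target offers 0 and keeps 500.
Round 4 (the acquirer proposes): the target can get 500 next round, worth 0.46 × 500 = 230 now, so the acquirer offers 230, keeping 270.
Round 3 (the target proposes): the acquirer can get 270 next round, worth 0.46 × 270 = 124.2 now; the target offers that and keeps 375.8.
Round 2 (the acquirer proposes): the target can get 375.8 next round, worth 0.46 × 375.8 = 172.868 now. The acquirer offers 172.868 and keeps 500 − 172.868 = 327.132.
Round 1 (the target proposes): the acquirer can get 327.132 next round, worth 0.46 × 327.132 = 150.48072 now; the target offers that and keeps 349.51928.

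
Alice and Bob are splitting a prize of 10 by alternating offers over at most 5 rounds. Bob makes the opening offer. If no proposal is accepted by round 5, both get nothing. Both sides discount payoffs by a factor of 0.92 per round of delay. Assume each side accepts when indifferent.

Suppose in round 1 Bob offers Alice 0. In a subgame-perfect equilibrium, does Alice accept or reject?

Reject

Round 5 (Bob proposes): rejection yields 0 for Alice; Bob offers 0 and keeps 10.
Round 4 (Alice proposes): Bob can get 10 next round, worth 0.92 × 10 = 9.2 now. Alice offers 9.2 and keeps 10 − 9.2 = 0.8.
Round 3 (Bob proposes): Alice can get 0.8 next round, worth 0.92 × 0.8 = 0.736 now, so Bob offers 0.736, keeping 9.264.
Round 2 (Alice proposes): Bob can get 9.264 next round, worth 0.92 × 9.264 = 8.52288 now, so Alice offers 8.52288, keeping 1.47712.
So by rejecting in round 1, Alice gets 1.47712 next round, worth 0.92 × 1.47712 = 1.3589504 now.
Offer 0 < 1.3589504, so Alice rejects.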